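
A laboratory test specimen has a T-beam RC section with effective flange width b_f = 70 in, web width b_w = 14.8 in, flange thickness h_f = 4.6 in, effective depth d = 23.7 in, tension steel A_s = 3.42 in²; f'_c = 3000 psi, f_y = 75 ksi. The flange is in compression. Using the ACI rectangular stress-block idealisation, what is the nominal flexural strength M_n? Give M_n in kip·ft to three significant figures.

Tension: T = A_s f_y = 3.42 × 75 = 256.5 kips.
Try a within the flange: a = T/(0.85 f'_c b_f) = 256.5/(0.85 × 3 × 70) = 1.437 in.
Since a = 1.437 ≤ h_f = 4.6 in, the stress block lies entirely in the flange; analyse as a rectangular beam of width b_f.
M_n = T(d − a/2) = 256.5 × (23.7 − 0.7185) = 5894.8 kip·in.
M_n = 5894.8/12 = 491.23 kip·ft.

M_n ≈ 491 kip·ft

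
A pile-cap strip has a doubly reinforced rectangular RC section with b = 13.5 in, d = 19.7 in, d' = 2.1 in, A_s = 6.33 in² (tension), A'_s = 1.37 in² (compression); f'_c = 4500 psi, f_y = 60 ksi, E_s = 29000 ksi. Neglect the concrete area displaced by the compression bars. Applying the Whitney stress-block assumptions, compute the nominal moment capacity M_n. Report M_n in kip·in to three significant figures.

M_n ≈ 6450 kip·in

Assume both steels yield.
a = (A_s − A'_s) f_y/(0.85 f'_c b) = (6.33 − 1.37) × 60/(0.85 × 4.5 × 13.5) = 5.763 in.
c = a/β₁ = 5.763/0.825 = 6.985 in; ε'_s = 0.003(c − d')/c = 0.0021 ≥ ε_y = 0.0021, so the compression steel yields.
M_n = (A_s − A'_s) f_y (d − a/2) + A'_s f_y (d − d') = 297.6 × (19.7 − 2.8815) + 82.2 × (19.7 − 2.1) = 5005.2 + 1446.7 = 6451.9 kip·in.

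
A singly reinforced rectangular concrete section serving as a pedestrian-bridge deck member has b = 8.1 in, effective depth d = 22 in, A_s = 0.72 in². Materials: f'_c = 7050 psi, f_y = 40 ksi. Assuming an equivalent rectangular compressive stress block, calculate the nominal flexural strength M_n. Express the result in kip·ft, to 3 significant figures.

M_n ≈ 52.1 kip·ft

T = A_s f_y = 0.72 × 40 = 28.8 kips.
a = T/(0.85 f'_c b) = 28.8/(0.85 × 7.05 × 8.1) = 0.593 in.
M_n = T(d − a/2) = 28.8 × (22 − 0.2965) = 625.1 kip·in = 625.1/12 = 52.09 kip·ft.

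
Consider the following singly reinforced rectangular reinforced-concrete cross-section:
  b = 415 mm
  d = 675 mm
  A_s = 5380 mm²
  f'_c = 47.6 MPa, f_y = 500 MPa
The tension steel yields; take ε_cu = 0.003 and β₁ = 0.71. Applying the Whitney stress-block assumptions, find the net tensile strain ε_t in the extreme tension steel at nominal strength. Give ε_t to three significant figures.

a = A_s f_y/(0.85 f'_c b) = 160.21 mm.
β₁ = 0.71, so c = a/β₁ = 160.21/0.71 = 225.65 mm.
From the linear strain diagram with ε_cu = 0.003: ε_t = 0.003 (d − c)/c = 0.003 × (675 − 225.65)/225.65 = 0.00597.
Since ε_t ≥ 0.005, the section is tension-controlled.

ε_t ≈ 0.00597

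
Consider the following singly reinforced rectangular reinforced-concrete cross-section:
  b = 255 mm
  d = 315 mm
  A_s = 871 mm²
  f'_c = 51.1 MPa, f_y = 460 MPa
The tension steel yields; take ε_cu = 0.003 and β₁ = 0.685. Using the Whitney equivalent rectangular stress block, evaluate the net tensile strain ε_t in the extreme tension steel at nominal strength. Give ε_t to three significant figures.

ε_t ≈ 0.0149

a = A_s f_y/(0.85 f'_c b) = 36.17 mm.
β₁ = 0.685, so c = a/β₁ = 36.17/0.685 = 52.80 mm.
From the linear strain diagram with ε_cu = 0.003: ε_t = 0.003 (d − c)/c = 0.003 × (315 − 52.80)/52.80 = 0.0149.
Since ε_t ≥ 0.005, the section is tension-controlled.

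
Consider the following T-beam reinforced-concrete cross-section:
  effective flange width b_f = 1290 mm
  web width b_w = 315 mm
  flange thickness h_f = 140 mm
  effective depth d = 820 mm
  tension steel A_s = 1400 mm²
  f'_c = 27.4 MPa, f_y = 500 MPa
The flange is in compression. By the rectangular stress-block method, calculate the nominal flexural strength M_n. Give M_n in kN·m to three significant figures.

M_n ≈ 566 kN·m

Tension: T = A_s f_y = 1400 × 500 = 700000 N.
Try a within the flange: a = T/(0.85 f'_c b_f) = 700000/(0.85 × 27.4 × 1290) = 23.30 mm.
Since a = 23.30 ≤ h_f = 140 mm, the stress block lies entirely in the flange; analyse as a rectangular beam of width b_f.
M_n = T(d − a/2) = 700000 × (820 − 11.65) = 565.85 × 10⁶ N·mm.
M_n = 565.85 kN·m.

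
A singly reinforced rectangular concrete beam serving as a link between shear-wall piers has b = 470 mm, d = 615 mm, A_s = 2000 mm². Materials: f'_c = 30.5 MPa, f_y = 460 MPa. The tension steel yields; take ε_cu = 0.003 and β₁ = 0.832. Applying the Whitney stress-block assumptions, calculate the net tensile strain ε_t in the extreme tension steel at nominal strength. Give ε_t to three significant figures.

a = A_s f_y/(0.85 f'_c b) = 75.50 mm.
β₁ = 0.832, so c = a/β₁ = 75.50/0.832 = 90.75 mm.
From the linear strain diagram with ε_cu = 0.003: ε_t = 0.003 (d − c)/c = 0.003 × (615 − 90.75)/90.75 = 0.0173.
Since ε_t ≥ 0.005, the section is tension-controlled.

ε_t ≈ 0.0173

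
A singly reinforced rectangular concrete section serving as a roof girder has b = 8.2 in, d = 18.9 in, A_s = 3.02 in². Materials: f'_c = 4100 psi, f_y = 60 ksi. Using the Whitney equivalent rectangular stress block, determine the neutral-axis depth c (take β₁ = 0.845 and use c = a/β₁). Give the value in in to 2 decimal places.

T = A_s f_y = 3.02 × 60 = 181.2 kips.
a = T/(0.85 f'_c b) = 181.2/(0.85 × 4.1 × 8.2) = 6.3408 in.
With β₁ = 0.845, c = a/β₁ = 6.3408/0.845 = 7.50 in.

c ≈ 7.50 in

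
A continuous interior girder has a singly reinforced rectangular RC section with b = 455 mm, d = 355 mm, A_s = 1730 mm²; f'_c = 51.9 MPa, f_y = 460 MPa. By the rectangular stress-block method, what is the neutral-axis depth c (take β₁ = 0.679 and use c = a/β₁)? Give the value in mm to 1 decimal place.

T = A_s f_y = 1730 × 460 = 795800 N = 795.8 kN.
Setting C = 0.85 f'_c a b equal to T: a = 795800/(0.85 × 51.9 × 455) = 39.647 mm.
With β₁ = 0.679, c = a/β₁ = 39.647/0.679 = 58.4 mm.

c ≈ 58.4 mm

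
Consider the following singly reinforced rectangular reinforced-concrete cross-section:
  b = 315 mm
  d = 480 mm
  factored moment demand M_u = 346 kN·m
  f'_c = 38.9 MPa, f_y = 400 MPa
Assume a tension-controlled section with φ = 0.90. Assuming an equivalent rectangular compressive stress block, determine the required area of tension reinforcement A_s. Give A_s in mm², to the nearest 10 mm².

M_n = M_u/φ = 346/0.90 = 384.444 kN·m.
With M_n = 0.85 f'_c a b (d − a/2), solve the quadratic for a:
a = d − √(d² − 2M_n/(0.85 f'_c b)) = 480 − √(480² − 2 × 384.444×10⁶/(0.85 × 38.9 × 315)) = 84.30 mm.
A_s = 0.85 f'_c a b / f_y = 0.85 × 38.9 × 84.30 × 315 / 400 = 2195.1 mm².

A_s ≈ 2200 mm²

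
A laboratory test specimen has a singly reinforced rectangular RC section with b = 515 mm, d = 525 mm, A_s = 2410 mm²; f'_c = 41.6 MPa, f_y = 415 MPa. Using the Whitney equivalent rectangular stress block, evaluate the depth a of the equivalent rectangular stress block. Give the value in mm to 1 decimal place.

T = A_s f_y = 2410 × 415 = 1000150 N = 1000.15 kN.
Setting C = 0.85 f'_c a b equal to T: a = 1000150/(0.85 × 41.6 × 515) = 54.9 mm.

a ≈ 54.9 mm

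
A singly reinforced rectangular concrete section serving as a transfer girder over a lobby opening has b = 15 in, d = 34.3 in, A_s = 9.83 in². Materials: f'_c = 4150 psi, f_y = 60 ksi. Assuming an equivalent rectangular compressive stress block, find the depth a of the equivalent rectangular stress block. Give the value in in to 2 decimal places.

T = A_s f_y = 9.83 × 60 = 589.8 kips.
a = T/(0.85 f'_c b) = 589.8/(0.85 × 4.15 × 15) = 11.15 in.

a ≈ 11.15 in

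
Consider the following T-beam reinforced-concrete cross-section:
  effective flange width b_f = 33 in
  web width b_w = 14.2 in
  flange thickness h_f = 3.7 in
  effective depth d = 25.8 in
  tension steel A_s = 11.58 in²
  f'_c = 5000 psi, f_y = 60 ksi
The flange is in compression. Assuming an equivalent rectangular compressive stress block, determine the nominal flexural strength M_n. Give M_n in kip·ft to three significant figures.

Tension: T = A_s f_y = 11.58 × 60 = 694.8 kips.
Try a within the flange: a = T/(0.85 f'_c b_f) = 694.8/(0.85 × 5 × 33) = 4.954 in.
a = 4.954 > h_f = 3.7 in: the block extends into the web. Split into flange-overhang and web parts.
C_f = 0.85 f'_c (b_f − b_w) h_f = 0.85 × 5 × (33 − 14.2) × 3.7 = 295.6 kips.
Remaining web compression depth: a_w = (T − C_f)/(0.85 f'_c b_w) = (694.8 − 295.6)/(0.85 × 5 × 14.2) = 6.615 in.
M_n = C_f(d − h_f/2) + (T − C_f)(d − a_w/2) = 295.6 × (25.8 − 1.85) + 399.2 × (25.8 − 3.3075) = 7079.6 + 8979.0 = 16058.6 kip·in.
M_n = 16058.6/12 = 1338.22 kip·ft.

M_n ≈ 1340 kip·ft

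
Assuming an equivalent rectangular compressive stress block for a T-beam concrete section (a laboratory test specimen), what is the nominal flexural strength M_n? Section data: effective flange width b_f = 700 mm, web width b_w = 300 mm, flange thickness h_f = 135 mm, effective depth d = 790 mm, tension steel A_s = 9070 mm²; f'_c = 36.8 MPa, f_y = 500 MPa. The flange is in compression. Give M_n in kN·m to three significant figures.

Tension: T = A_s f_y = 9070 × 500 = 4535000 N.
Try a within the flange: a = T/(0.85 f'_c b_f) = 4535000/(0.85 × 36.8 × 700) = 207.12 mm.
a = 207.12 > h_f = 135 mm: the block extends into the web. Split into flange-overhang and web parts.
C_f = 0.85 f'_c (b_f − b_w) h_f = 0.85 × 36.8 × (700 − 300) × 135 = 1689120 N.
Remaining web compression depth: a_w = (T − C_f)/(0.85 f'_c b_w) = (4535000 − 1689120)/(0.85 × 36.8 × 300) = 303.27 mm.
M_n = C_f(d − h_f/2) + (T − C_f)(d − a_w/2) = 1689120 × (790 − 67.5) + 2845880 × (790 − 151.635) = 1220.39 + 1816.71 = 3037.10 × 10⁶ N·mm.
M_n = 3037.10 kN·m.

M_n ≈ 3040 kN·m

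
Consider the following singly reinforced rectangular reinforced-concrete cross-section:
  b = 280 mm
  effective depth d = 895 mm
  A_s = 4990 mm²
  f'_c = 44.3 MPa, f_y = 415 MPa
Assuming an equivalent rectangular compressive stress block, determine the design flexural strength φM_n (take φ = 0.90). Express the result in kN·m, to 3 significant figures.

φM_n ≈ 1490 kN·m

T = A_s f_y = 4990 × 415 = 2070850 N = 2070.85 kN.
From C = T: a = T/(0.85 f'_c b) = 2070850/(0.85 × 44.3 × 280) = 196.41 mm.
M_n = T(d − a/2) = 2070.85 kN × (895 − 98.205) mm = 1650.04 kN·m.
φM_n = 0.90 × 1650.04 = 1485.04 kN·m.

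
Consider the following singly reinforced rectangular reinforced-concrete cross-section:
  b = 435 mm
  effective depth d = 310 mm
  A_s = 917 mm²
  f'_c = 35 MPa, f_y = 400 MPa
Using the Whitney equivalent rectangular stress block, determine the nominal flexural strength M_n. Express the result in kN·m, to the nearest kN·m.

T = A_s f_y = 917 × 400 = 366800 N = 366.8 kN.
From C = T: a = T/(0.85 f'_c b) = 366800/(0.85 × 35 × 435) = 28.34 mm.
M_n = T(d − a/2) = 366.8 kN × (310 − 14.17) mm = 108.51 kN·m.

M_n ≈ 109 kN·m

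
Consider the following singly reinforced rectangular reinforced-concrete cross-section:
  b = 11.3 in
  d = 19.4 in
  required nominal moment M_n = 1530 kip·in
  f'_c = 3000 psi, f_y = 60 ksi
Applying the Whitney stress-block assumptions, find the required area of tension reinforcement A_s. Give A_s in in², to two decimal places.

From M_n = 0.85 f'_c a b (d − a/2):
a = d − √(d² − 2M_n/(0.85 f'_c b)) = 19.4 − √(19.4² − 2 × 1530/(0.85 × 3 × 11.3)) = 2.963 in.
A_s = 0.85 f'_c a b / f_y = 0.85 × 3 × 2.963 × 11.3 / 60 = 1.423 in².

A_s ≈ 1.42 in²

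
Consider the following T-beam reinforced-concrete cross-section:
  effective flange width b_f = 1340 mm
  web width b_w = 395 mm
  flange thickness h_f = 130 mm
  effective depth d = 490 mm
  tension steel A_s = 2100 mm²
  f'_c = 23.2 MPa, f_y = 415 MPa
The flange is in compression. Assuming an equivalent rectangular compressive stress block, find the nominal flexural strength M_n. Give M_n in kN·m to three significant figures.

Tension: T = A_s f_y = 2100 × 415 = 871500 N.
Try a within the flange: a = T/(0.85 f'_c b_f) = 871500/(0.85 × 23.2 × 1340) = 32.98 mm.
Since a = 32.98 ≤ h_f = 130 mm, the stress block lies entirely in the flange; analyse as a rectangular beam of width b_f.
M_n = T(d − a/2) = 871500 × (490 − 16.49) = 412.66 × 10⁶ N·mm.
M_n = 412.66 kN·m.

M_n ≈ 413 kN·m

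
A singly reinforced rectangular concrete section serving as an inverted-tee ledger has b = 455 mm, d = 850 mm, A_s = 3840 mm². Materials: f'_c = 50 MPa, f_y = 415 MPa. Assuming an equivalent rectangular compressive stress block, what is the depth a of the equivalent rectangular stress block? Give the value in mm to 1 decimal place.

a ≈ 82.4 mm

T = A_s f_y = 3840 × 415 = 1593600 N = 1593.6 kN.
Setting C = 0.85 f'_c a b equal to T: a = 1593600/(0.85 × 50 × 455) = 82.4 mm.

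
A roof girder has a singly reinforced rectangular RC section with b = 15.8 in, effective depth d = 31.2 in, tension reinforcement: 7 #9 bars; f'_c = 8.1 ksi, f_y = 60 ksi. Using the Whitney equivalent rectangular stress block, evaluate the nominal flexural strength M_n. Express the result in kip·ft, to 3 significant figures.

M_n ≈ 1020 kip·ft

A_s = 7 × 1 = 7 in².
T = A_s f_y = 7 × 60 = 420 kips.
a = T/(0.85 f'_c b) = 420/(0.85 × 8.1 × 15.8) = 3.861 in.
M_n = T(d − a/2) = 420 × (31.2 − 1.9305) = 12293.2 kip·in = 12293.2/12 = 1024.43 kip·ft.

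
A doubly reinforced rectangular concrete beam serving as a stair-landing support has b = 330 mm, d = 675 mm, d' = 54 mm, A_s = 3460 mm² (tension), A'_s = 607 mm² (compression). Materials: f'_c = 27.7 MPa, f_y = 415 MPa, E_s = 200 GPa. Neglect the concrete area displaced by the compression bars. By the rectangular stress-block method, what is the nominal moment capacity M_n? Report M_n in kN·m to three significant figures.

Assume both tension and compression steel yield.
Net tension couple steel: A_s − A'_s = 2853 mm².
a = (A_s − A'_s) f_y / (0.85 f'_c b) = 1183995/(0.85 × 27.7 × 330) = 152.38 mm.
c = a/β₁ = 152.38/0.85 = 179.27 mm; ε'_s = 0.003(c − d')/c = 0.0021 ≥ f_y/E_s = 0.0021, so compression steel does yield.
M_n = (A_s − A'_s) f_y (d − a/2) + A'_s f_y (d − d') = [1183995 × (675 − 76.19) + 251905 × (675 − 54)] × 10⁻⁶ = 708.99 + 156.43 = 865.42 kN·m.

M_n ≈ 865 kN·m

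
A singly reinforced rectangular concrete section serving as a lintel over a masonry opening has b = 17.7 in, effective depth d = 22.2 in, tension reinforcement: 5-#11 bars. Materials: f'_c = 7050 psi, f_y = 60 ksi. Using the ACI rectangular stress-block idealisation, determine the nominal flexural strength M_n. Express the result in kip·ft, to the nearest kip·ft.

M_n ≈ 780 kip·ft

A_s = 5 × 1.56 = 7.8 in².
T = A_s f_y = 7.8 × 60 = 468 kips.
a = T/(0.85 f'_c b) = 468/(0.85 × 7.05 × 17.7) = 4.412 in.
M_n = T(d − a/2) = 468 × (22.2 − 2.206) = 9357.2 kip·in = 9357.2/12 = 779.77 kip·ft.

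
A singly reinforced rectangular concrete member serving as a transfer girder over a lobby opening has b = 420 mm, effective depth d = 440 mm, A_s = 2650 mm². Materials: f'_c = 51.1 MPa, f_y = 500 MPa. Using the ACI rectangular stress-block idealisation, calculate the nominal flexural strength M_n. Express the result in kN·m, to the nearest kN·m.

M_n ≈ 535 kN·m

T = A_s f_y = 2650 × 500 = 1325000 N = 1325 kN.
From C = T: a = T/(0.85 f'_c b) = 1325000/(0.85 × 51.1 × 420) = 72.63 mm.
M_n = T(d − a/2) = 1325 kN × (440 − 36.315) mm = 534.88 kN·m.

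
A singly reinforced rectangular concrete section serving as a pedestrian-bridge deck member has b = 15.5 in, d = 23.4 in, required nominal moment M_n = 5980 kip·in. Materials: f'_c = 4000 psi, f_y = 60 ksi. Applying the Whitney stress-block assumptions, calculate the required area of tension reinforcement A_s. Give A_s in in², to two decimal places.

A_s ≈ 4.83 in²

From M_n = 0.85 f'_c a b (d − a/2):
a = d − √(d² − 2M_n/(0.85 f'_c b)) = 23.4 − √(23.4² − 2 × 5980/(0.85 × 4 × 15.5)) = 5.494 in.
A_s = 0.85 f'_c a b / f_y = 0.85 × 4 × 5.494 × 15.5 / 60 = 4.826 in².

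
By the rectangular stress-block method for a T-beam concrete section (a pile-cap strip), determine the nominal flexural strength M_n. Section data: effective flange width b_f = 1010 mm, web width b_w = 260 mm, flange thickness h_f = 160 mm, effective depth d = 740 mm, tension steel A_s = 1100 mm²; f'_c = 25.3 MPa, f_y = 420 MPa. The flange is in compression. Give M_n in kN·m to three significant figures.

Tension: T = A_s f_y = 1100 × 420 = 462000 N.
Try a within the flange: a = T/(0.85 f'_c b_f) = 462000/(0.85 × 25.3 × 1010) = 21.27 mm.
Since a = 21.27 ≤ h_f = 160 mm, the stress block lies entirely in the flange; analyse as a rectangular beam of width b_f.
M_n = T(d − a/2) = 462000 × (740 − 10.635) = 336.97 × 10⁶ N·mm.
M_n = 336.97 kN·m.

M_n ≈ 337 kN·m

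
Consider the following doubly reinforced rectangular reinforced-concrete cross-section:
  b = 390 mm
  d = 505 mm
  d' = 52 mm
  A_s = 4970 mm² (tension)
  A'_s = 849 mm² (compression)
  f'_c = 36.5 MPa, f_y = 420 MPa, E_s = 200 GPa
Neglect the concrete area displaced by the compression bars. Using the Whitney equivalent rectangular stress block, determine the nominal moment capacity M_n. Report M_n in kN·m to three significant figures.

M_n ≈ 912 kN·m

Assume both tension and compression steel yield.
Net tension couple steel: A_s − A'_s = 4121 mm².
a = (A_s − A'_s) f_y / (0.85 f'_c b) = 1730820/(0.85 × 36.5 × 390) = 143.05 mm.
c = a/β₁ = 143.05/0.789 = 181.31 mm; ε'_s = 0.003(c − d')/c = 0.0021 ≥ f_y/E_s = 0.0021, so compression steel does yield.
M_n = (A_s − A'_s) f_y (d − a/2) + A'_s f_y (d − d') = [1730820 × (505 − 71.525) + 356580 × (505 − 52)] × 10⁻⁶ = 750.27 + 161.53 = 911.80 kN·m.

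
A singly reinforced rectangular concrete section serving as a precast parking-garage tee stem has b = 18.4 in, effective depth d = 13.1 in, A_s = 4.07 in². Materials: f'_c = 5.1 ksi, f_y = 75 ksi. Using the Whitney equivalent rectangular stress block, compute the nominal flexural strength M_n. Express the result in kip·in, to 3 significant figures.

T = A_s f_y = 4.07 × 75 = 305.25 kips.
a = T/(0.85 f'_c b) = 305.25/(0.85 × 5.1 × 18.4) = 3.827 in.
M_n = T(d − a/2) = 305.25 × (13.1 − 1.9135) = 3414.7 kip·in.

M_n ≈ 3410 kip·in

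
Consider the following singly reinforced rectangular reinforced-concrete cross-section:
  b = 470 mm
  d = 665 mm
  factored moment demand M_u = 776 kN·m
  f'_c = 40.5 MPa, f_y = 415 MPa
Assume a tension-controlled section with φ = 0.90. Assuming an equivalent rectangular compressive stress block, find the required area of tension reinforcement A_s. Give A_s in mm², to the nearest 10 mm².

M_n = M_u/φ = 776/0.90 = 862.222 kN·m.
With M_n = 0.85 f'_c a b (d − a/2), solve the quadratic for a:
a = d − √(d² − 2M_n/(0.85 f'_c b)) = 665 − √(665² − 2 × 862.222×10⁶/(0.85 × 40.5 × 470)) = 85.65 mm.
A_s = 0.85 f'_c a b / f_y = 0.85 × 40.5 × 85.65 × 470 / 415 = 3339.3 mm².

A_s ≈ 3340 mm²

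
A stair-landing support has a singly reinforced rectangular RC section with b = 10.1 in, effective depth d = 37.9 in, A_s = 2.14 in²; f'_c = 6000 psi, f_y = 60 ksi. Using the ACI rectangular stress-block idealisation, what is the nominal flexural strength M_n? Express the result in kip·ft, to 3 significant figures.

T = A_s f_y = 2.14 × 60 = 128.4 kips.
a = T/(0.85 f'_c b) = 128.4/(0.85 × 6 × 10.1) = 2.493 in.
M_n = T(d − a/2) = 128.4 × (37.9 − 1.2465) = 4706.3 kip·in = 4706.3/12 = 392.19 kip·ft.

M_n ≈ 392 kip·ft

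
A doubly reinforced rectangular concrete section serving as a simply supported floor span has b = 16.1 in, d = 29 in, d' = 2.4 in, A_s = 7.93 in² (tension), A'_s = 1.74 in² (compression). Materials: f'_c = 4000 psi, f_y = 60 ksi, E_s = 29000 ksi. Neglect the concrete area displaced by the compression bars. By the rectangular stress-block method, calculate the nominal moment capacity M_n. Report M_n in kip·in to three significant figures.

M_n ≈ 12300 kip·in

Assume both steels yield.
a = (A_s − A'_s) f_y/(0.85 f'_c b) = (7.93 − 1.74) × 60/(0.85 × 4 × 16.1) = 6.785 in.
c = a/β₁ = 6.785/0.85 = 7.982 in; ε'_s = 0.003(c − d')/c = 0.0021 ≥ ε_y = 0.0021, so the compression steel yields.
M_n = (A_s − A'_s) f_y (d − a/2) + A'_s f_y (d − d') = 371.4 × (29 − 3.3925) + 104.4 × (29 − 2.4) = 9510.6 + 2777.0 = 12287.6 kip·in.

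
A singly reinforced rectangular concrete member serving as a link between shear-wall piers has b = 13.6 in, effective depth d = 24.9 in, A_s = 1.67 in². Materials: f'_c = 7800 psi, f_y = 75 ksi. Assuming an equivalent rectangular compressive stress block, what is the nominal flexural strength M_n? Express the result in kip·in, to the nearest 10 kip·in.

T = A_s f_y = 1.67 × 75 = 125.25 kips.
a = T/(0.85 f'_c b) = 125.25/(0.85 × 7.8 × 13.6) = 1.389 in.
M_n = T(d − a/2) = 125.25 × (24.9 − 0.6945) = 3031.7 kip·in.

M_n ≈ 3030 kip·in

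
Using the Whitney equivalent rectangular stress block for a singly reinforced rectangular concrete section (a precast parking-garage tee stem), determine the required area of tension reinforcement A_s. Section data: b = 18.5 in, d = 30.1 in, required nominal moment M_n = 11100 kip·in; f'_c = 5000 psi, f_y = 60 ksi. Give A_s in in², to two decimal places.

A_s ≈ 6.72 in²

From M_n = 0.85 f'_c a b (d − a/2):
a = d − √(d² − 2M_n/(0.85 f'_c b)) = 30.1 − √(30.1² − 2 × 11100/(0.85 × 5 × 18.5)) = 5.127 in.
A_s = 0.85 f'_c a b / f_y = 0.85 × 5 × 5.127 × 18.5 / 60 = 6.719 in².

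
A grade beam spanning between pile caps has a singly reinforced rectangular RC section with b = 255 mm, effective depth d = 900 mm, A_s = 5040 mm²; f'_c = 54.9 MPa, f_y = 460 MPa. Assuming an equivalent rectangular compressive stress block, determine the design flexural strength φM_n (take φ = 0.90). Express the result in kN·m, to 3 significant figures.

φM_n ≈ 1670 kN·m

T = A_s f_y = 5040 × 460 = 2318400 N = 2318.4 kN.
From C = T: a = T/(0.85 f'_c b) = 2318400/(0.85 × 54.9 × 255) = 194.83 mm.
M_n = T(d − a/2) = 2318.4 kN × (900 − 97.415) mm = 1860.71 kN·m.
φM_n = 0.90 × 1860.71 = 1674.64 kN·m.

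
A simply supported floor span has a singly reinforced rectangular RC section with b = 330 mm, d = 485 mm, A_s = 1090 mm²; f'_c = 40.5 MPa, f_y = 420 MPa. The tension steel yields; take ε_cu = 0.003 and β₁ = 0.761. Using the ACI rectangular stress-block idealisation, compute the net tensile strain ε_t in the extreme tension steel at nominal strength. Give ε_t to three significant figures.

a = A_s f_y/(0.85 f'_c b) = 40.30 mm.
β₁ = 0.761, so c = a/β₁ = 40.30/0.761 = 52.96 mm.
From the linear strain diagram with ε_cu = 0.003: ε_t = 0.003 (d − c)/c = 0.003 × (485 − 52.96)/52.96 = 0.0245.
Since ε_t ≥ 0.005, the section is tension-controlled.

ε_t ≈ 0.0245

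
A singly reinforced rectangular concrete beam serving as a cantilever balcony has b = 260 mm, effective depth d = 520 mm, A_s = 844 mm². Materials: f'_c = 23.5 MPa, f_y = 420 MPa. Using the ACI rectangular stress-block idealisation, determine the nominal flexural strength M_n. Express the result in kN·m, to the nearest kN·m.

T = A_s f_y = 844 × 420 = 354480 N = 354.48 kN.
From C = T: a = T/(0.85 f'_c b) = 354480/(0.85 × 23.5 × 260) = 68.25 mm.
M_n = T(d − a/2) = 354.48 kN × (520 − 34.125) mm = 172.23 kN·m.

M_n ≈ 172 kN·m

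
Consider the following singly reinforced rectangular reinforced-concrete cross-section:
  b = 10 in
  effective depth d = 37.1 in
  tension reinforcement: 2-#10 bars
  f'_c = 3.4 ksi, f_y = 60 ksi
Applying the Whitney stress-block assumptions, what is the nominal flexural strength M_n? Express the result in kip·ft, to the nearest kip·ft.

A_s = 2 × 1.27 = 2.54 in².
T = A_s f_y = 2.54 × 60 = 152.4 kips.
a = T/(0.85 f'_c b) = 152.4/(0.85 × 3.4 × 10) = 5.273 in.
M_n = T(d − a/2) = 152.4 × (37.1 − 2.6365) = 5252.2 kip·in = 5252.2/12 = 437.68 kip·ft.

M_n ≈ 438 kip·ft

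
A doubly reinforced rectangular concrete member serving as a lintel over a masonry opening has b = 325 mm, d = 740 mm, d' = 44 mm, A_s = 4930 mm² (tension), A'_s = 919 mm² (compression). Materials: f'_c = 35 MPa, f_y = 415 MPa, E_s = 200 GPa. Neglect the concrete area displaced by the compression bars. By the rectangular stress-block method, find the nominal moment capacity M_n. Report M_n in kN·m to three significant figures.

Assume both tension and compression steel yield.
Net tension couple steel: A_s − A'_s = 4011 mm².
a = (A_s − A'_s) f_y / (0.85 f'_c b) = 1664565/(0.85 × 35 × 325) = 172.16 mm.
c = a/β₁ = 172.16/0.8 = 215.20 mm; ε'_s = 0.003(c − d')/c = 0.0024 ≥ f_y/E_s = 0.0021, so compression steel does yield.
M_n = (A_s − A'_s) f_y (d − a/2) + A'_s f_y (d − d') = [1664565 × (740 − 86.08) + 381385 × (740 − 44)] × 10⁻⁶ = 1088.49 + 265.44 = 1353.93 kN·m.

M_n ≈ 1350 kN·m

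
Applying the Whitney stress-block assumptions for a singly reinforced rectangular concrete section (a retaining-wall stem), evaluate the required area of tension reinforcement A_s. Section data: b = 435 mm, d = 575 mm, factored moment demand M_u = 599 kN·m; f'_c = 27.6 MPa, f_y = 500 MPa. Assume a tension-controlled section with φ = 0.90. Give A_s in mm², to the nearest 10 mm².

A_s ≈ 2600 mm²

M_n = M_u/φ = 599/0.90 = 665.556 kN·m.
With M_n = 0.85 f'_c a b (d − a/2), solve the quadratic for a:
a = d − √(d² − 2M_n/(0.85 f'_c b)) = 575 − √(575² − 2 × 665.556×10⁶/(0.85 × 27.6 × 435)) = 127.58 mm.
A_s = 0.85 f'_c a b / f_y = 0.85 × 27.6 × 127.58 × 435 / 500 = 2603.9 mm².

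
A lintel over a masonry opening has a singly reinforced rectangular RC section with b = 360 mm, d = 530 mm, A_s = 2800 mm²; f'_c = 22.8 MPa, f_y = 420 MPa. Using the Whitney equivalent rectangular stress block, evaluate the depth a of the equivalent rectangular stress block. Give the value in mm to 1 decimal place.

a ≈ 168.6 mm

T = A_s f_y = 2800 × 420 = 1176000 N = 1176 kN.
Setting C = 0.85 f'_c a b equal to T: a = 1176000/(0.85 × 22.8 × 360) = 168.6 mm.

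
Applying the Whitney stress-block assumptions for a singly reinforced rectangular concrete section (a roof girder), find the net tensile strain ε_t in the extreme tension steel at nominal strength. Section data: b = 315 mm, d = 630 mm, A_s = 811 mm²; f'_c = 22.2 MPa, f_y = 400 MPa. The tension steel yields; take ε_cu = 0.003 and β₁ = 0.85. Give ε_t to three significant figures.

a = A_s f_y/(0.85 f'_c b) = 54.58 mm.
β₁ = 0.85, so c = a/β₁ = 54.58/0.85 = 64.21 mm.
From the linear strain diagram with ε_cu = 0.003: ε_t = 0.003 (d − c)/c = 0.003 × (630 − 64.21)/64.21 = 0.0264.
Since ε_t ≥ 0.005, the section is tension-controlled.

ε_t ≈ 0.0264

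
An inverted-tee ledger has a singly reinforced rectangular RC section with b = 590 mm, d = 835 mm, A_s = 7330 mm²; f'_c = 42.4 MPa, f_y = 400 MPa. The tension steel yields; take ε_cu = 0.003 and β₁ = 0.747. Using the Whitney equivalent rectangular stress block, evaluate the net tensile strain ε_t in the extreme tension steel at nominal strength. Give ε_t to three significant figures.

a = A_s f_y/(0.85 f'_c b) = 137.89 mm.
β₁ = 0.747, so c = a/β₁ = 137.89/0.747 = 184.59 mm.
From the linear strain diagram with ε_cu = 0.003: ε_t = 0.003 (d − c)/c = 0.003 × (835 − 184.59)/184.59 = 0.0106.
Since ε_t ≥ 0.005, the section is tension-controlled.

ε_t ≈ 0.0106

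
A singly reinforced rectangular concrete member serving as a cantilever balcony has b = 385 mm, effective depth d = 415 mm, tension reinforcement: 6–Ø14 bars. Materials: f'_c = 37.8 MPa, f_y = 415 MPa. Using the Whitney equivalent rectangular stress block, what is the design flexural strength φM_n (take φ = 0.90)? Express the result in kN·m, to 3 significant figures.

A_s = 6 × 154 = 924 mm².
T = A_s f_y = 924 × 415 = 383460 N = 383.46 kN.
From C = T: a = T/(0.85 f'_c b) = 383460/(0.85 × 37.8 × 385) = 31.00 mm.
M_n = T(d − a/2) = 383.46 kN × (415 − 15.5) mm = 153.19 kN·m.
φM_n = 0.90 × 153.19 = 137.87 kN·m.

φM_n ≈ 138 kN·m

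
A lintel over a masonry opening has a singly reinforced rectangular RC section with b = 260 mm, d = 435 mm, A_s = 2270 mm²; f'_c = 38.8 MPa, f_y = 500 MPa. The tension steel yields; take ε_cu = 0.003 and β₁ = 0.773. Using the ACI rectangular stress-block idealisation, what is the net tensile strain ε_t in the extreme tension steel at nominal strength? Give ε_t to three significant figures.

a = A_s f_y/(0.85 f'_c b) = 132.36 mm.
β₁ = 0.773, so c = a/β₁ = 132.36/0.773 = 171.23 mm.
From the linear strain diagram with ε_cu = 0.003: ε_t = 0.003 (d − c)/c = 0.003 × (435 − 171.23)/171.23 = 0.00462.
ε_t is between 0.004 and 0.005 — transition zone.

ε_t ≈ 0.00462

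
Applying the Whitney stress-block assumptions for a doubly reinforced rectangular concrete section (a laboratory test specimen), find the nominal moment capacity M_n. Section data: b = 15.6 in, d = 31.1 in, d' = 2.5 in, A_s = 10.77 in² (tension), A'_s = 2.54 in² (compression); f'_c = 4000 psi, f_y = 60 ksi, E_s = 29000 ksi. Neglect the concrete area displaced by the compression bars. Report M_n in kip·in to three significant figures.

Assume both steels yield.
a = (A_s − A'_s) f_y/(0.85 f'_c b) = (10.77 − 2.54) × 60/(0.85 × 4 × 15.6) = 9.310 in.
c = a/β₁ = 9.310/0.85 = 10.953 in; ε'_s = 0.003(c − d')/c = 0.0023 ≥ ε_y = 0.0021, so the compression steel yields.
M_n = (A_s − A'_s) f_y (d − a/2) + A'_s f_y (d − d') = 493.8 × (31.1 − 4.655) + 152.4 × (31.1 − 2.5) = 13058.5 + 4358.6 = 17417.1 kip·in.

M_n ≈ 17400 kip·in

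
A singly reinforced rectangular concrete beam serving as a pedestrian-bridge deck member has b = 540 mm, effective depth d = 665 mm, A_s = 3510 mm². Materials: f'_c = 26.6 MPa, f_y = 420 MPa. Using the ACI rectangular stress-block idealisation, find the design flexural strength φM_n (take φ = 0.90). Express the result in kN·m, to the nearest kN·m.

φM_n ≈ 802 kN·m

T = A_s f_y = 3510 × 420 = 1474200 N = 1474.2 kN.
From C = T: a = T/(0.85 f'_c b) = 1474200/(0.85 × 26.6 × 540) = 120.74 mm.
M_n = T(d − a/2) = 1474.2 kN × (665 − 60.37) mm = 891.35 kN·m.
φM_n = 0.90 × 891.35 = 802.22 kN·m.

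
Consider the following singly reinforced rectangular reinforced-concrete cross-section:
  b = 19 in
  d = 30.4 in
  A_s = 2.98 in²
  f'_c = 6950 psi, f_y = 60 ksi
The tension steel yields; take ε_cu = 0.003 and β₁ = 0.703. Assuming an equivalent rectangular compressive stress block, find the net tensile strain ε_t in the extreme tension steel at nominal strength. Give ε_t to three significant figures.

a = A_s f_y/(0.85 f'_c b) = 1.593 in.
β₁ = 0.703, so c = a/β₁ = 1.593/0.703 = 2.266 in.
From the linear strain diagram with ε_cu = 0.003: ε_t = 0.003 (d − c)/c = 0.003 × (30.4 − 2.266)/2.266 = 0.0372.
Since ε_t ≥ 0.005, the section is tension-controlled.

ε_t ≈ 0.0372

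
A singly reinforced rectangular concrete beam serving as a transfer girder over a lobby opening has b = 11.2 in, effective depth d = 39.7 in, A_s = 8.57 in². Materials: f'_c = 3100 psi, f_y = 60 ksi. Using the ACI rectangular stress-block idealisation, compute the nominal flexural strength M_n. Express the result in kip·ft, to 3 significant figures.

T = A_s f_y = 8.57 × 60 = 514.2 kips.
a = T/(0.85 f'_c b) = 514.2/(0.85 × 3.1 × 11.2) = 17.423 in.
M_n = T(d − a/2) = 514.2 × (39.7 − 8.7115) = 15934.3 kip·in = 15934.3/12 = 1327.86 kip·ft.

M_n ≈ 1330 kip·ft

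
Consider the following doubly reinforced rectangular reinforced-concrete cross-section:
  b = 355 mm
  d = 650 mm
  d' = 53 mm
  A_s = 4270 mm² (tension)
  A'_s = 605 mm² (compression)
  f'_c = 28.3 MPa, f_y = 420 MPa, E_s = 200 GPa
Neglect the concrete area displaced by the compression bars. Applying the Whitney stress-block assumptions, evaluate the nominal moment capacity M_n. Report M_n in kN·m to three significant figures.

M_n ≈ 1010 kN·m

Assume both tension and compression steel yield.
Net tension couple steel: A_s − A'_s = 3665 mm².
a = (A_s − A'_s) f_y / (0.85 f'_c b) = 1539300/(0.85 × 28.3 × 355) = 180.26 mm.
c = a/β₁ = 180.26/0.848 = 212.57 mm; ε'_s = 0.003(c − d')/c = 0.0023 ≥ f_y/E_s = 0.0021, so compression steel does yield.
M_n = (A_s − A'_s) f_y (d − a/2) + A'_s f_y (d − d') = [1539300 × (650 − 90.13) + 254100 × (650 − 53)] × 10⁻⁶ = 861.81 + 151.70 = 1013.51 kN·m.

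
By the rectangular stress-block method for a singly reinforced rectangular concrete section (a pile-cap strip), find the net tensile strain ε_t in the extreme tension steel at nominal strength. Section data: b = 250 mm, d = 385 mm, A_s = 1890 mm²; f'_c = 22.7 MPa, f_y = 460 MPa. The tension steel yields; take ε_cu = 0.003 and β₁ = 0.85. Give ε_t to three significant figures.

a = A_s f_y/(0.85 f'_c b) = 180.23 mm.
β₁ = 0.85, so c = a/β₁ = 180.23/0.85 = 212.04 mm.
From the linear strain diagram with ε_cu = 0.003: ε_t = 0.003 (d − c)/c = 0.003 × (385 − 212.04)/212.04 = 0.00245.
ε_t < 0.004 — the section is over-reinforced for flexure under ACI limits.

ε_t ≈ 0.00245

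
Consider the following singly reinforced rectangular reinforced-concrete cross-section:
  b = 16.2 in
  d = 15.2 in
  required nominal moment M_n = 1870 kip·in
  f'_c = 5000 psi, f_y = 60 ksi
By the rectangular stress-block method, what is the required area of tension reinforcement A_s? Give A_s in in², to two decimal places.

A_s ≈ 2.19 in²

From M_n = 0.85 f'_c a b (d − a/2):
a = d − √(d² − 2M_n/(0.85 f'_c b)) = 15.2 − √(15.2² − 2 × 1870/(0.85 × 5 × 16.2)) = 1.906 in.
A_s = 0.85 f'_c a b / f_y = 0.85 × 5 × 1.906 × 16.2 / 60 = 2.187 in².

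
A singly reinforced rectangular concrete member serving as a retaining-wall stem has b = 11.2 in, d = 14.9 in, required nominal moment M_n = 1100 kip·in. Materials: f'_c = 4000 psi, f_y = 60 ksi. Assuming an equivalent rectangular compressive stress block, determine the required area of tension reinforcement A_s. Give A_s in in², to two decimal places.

A_s ≈ 1.32 in²

From M_n = 0.85 f'_c a b (d − a/2):
a = d − √(d² − 2M_n/(0.85 f'_c b)) = 14.9 − √(14.9² − 2 × 1100/(0.85 × 4 × 11.2)) = 2.085 in.
A_s = 0.85 f'_c a b / f_y = 0.85 × 4 × 2.085 × 11.2 / 60 = 1.323 in².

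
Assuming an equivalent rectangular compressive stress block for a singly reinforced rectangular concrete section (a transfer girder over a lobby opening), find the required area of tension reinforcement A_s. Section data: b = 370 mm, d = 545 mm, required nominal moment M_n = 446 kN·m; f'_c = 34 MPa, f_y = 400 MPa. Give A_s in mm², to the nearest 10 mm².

With M_n = 0.85 f'_c a b (d − a/2), solve the quadratic for a:
a = d − √(d² − 2M_n/(0.85 f'_c b)) = 545 − √(545² − 2 × 446×10⁶/(0.85 × 34 × 370)) = 82.82 mm.
A_s = 0.85 f'_c a b / f_y = 0.85 × 34 × 82.82 × 370 / 400 = 2214.0 mm².

A_s ≈ 2210 mm²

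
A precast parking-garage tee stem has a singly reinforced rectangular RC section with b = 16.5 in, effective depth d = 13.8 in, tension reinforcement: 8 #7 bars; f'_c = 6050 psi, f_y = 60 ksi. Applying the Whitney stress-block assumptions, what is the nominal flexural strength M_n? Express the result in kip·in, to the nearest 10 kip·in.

A_s = 8 × 0.6 = 4.8 in².
T = A_s f_y = 4.8 × 60 = 288 kips.
a = T/(0.85 f'_c b) = 288/(0.85 × 6.05 × 16.5) = 3.394 in.
M_n = T(d − a/2) = 288 × (13.8 − 1.697) = 3485.7 kip·in.

M_n ≈ 3490 kip·in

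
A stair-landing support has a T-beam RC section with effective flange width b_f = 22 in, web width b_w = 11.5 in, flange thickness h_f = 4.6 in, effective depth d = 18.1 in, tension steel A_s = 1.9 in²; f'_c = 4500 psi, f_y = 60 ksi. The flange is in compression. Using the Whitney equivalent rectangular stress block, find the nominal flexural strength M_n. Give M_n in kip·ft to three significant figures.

Tension: T = A_s f_y = 1.9 × 60 = 114 kips.
Try a within the flange: a = T/(0.85 f'_c b_f) = 114/(0.85 × 4.5 × 22) = 1.355 in.
Since a = 1.355 ≤ h_f = 4.6 in, the stress block lies entirely in the flange; analyse as a rectangular beam of width b_f.
M_n = T(d − a/2) = 114 × (18.1 − 0.6775) = 1986.2 kip·in.
M_n = 1986.2/12 = 165.52 kip·ft.

M_n ≈ 166 kip·ft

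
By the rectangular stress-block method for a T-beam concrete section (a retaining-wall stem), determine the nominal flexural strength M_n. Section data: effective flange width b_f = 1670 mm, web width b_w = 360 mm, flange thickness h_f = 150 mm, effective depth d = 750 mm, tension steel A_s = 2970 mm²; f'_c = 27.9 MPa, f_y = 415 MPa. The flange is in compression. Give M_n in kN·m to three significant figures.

M_n ≈ 905 kN·m

Tension: T = A_s f_y = 2970 × 415 = 1232550 N.
Try a within the flange: a = T/(0.85 f'_c b_f) = 1232550/(0.85 × 27.9 × 1670) = 31.12 mm.
Since a = 31.12 ≤ h_f = 150 mm, the stress block lies entirely in the flange; analyse as a rectangular beam of width b_f.
M_n = T(d − a/2) = 1232550 × (750 − 15.56) = 905.23 × 10⁶ N·mm.
M_n = 905.23 kN·m.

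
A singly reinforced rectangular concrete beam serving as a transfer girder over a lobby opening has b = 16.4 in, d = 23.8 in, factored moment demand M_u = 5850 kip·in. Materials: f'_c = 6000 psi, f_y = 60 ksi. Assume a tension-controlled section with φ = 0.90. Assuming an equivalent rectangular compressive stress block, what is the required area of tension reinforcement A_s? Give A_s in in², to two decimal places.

M_n = M_u/φ = 5850/0.90 = 6500 kip·in.
From M_n = 0.85 f'_c a b (d − a/2):
a = d − √(d² − 2M_n/(0.85 f'_c b)) = 23.8 − √(23.8² − 2 × 6500/(0.85 × 6 × 16.4)) = 3.527 in.
A_s = 0.85 f'_c a b / f_y = 0.85 × 6 × 3.527 × 16.4 / 60 = 4.917 in².

A_s ≈ 4.92 in²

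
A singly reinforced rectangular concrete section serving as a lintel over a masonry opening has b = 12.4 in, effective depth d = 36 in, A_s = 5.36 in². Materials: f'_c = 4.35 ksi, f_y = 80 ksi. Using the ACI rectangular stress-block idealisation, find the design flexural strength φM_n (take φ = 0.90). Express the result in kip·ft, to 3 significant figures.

φM_n ≈ 1010 kip·ft

T = A_s f_y = 5.36 × 80 = 428.8 kips.
a = T/(0.85 f'_c b) = 428.8/(0.85 × 4.35 × 12.4) = 9.352 in.
M_n = T(d − a/2) = 428.8 × (36 − 4.676) = 13431.7 kip·in = 13431.7/12 = 1119.31 kip·ft.
φM_n = 0.90 × 1119.31 = 1007.38 kip·ft.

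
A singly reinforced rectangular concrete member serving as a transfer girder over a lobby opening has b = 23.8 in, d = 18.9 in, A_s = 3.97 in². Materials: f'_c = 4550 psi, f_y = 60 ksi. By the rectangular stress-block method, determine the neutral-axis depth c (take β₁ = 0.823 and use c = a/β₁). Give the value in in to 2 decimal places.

T = A_s f_y = 3.97 × 60 = 238.2 kips.
a = T/(0.85 f'_c b) = 238.2/(0.85 × 4.55 × 23.8) = 2.5878 in.
With β₁ = 0.823, c = a/β₁ = 2.5878/0.823 = 3.14 in.

c ≈ 3.14 in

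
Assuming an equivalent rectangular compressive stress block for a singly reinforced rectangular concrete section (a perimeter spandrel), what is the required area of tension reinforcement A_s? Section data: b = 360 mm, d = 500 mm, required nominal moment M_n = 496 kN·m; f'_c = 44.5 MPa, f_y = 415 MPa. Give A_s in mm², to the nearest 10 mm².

With M_n = 0.85 f'_c a b (d − a/2), solve the quadratic for a:
a = d − √(d² − 2M_n/(0.85 f'_c b)) = 500 − √(500² − 2 × 496×10⁶/(0.85 × 44.5 × 360)) = 79.11 mm.
A_s = 0.85 f'_c a b / f_y = 0.85 × 44.5 × 79.11 × 360 / 415 = 2595.8 mm².

A_s ≈ 2600 mm²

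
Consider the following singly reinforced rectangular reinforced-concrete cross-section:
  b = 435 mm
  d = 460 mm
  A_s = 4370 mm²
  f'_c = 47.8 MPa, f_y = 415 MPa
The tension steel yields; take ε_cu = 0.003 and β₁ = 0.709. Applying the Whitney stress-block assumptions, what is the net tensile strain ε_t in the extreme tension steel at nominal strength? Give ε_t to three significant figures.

ε_t ≈ 0.00654

a = A_s f_y/(0.85 f'_c b) = 102.61 mm.
β₁ = 0.709, so c = a/β₁ = 102.61/0.709 = 144.72 mm.
From the linear strain diagram with ε_cu = 0.003: ε_t = 0.003 (d − c)/c = 0.003 × (460 − 144.72)/144.72 = 0.00654.
Since ε_t ≥ 0.005, the section is tension-controlled.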